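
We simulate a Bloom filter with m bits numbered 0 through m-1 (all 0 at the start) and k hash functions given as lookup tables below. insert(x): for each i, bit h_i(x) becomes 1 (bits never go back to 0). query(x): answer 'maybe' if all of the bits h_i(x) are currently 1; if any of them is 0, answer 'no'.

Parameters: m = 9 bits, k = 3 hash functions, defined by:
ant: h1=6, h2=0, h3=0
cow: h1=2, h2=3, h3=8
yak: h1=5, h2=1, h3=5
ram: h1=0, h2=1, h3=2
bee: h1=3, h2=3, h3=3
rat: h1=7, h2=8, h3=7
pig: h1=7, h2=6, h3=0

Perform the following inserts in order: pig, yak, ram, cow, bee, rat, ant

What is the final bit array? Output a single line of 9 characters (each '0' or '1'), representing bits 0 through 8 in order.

Start: bits=000000000
After insert 'pig': sets bits 0 6 7 -> bits=100000110
After insert 'yak': sets bits 1 5 -> bits=110001110
After insert 'ram': sets bits 0 1 2 -> bits=111001110
After insert 'cow': sets bits 2 3 8 -> bits=111101111
After insert 'bee': sets bits 3 -> bits=111101111
After insert 'rat': sets bits 7 8 -> bits=111101111
After insert 'ant': sets bits 0 6 -> bits=111101111

Answer: 111101111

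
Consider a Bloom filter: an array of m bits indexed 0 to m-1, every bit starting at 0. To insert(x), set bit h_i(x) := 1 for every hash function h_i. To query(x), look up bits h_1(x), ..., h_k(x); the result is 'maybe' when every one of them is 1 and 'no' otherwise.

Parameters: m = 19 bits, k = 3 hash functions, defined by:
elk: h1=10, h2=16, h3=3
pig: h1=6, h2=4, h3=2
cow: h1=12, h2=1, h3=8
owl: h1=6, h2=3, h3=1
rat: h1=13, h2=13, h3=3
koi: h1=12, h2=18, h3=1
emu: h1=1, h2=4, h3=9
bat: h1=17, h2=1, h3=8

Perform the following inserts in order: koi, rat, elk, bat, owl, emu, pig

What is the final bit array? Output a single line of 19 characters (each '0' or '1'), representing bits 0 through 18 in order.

Answer: 0111101011101100111

Derivation:
Start: bits=0000000000000000000
After insert 'koi': sets bits 1 12 18 -> bits=0100000000001000001
After insert 'rat': sets bits 3 13 -> bits=0101000000001100001
After insert 'elk': sets bits 3 10 16 -> bits=0101000000101100101
After insert 'bat': sets bits 1 8 17 -> bits=0101000010101100111
After insert 'owl': sets bits 1 3 6 -> bits=0101001010101100111
After insert 'emu': sets bits 1 4 9 -> bits=0101101011101100111
After insert 'pig': sets bits 2 4 6 -> bits=0111101011101100111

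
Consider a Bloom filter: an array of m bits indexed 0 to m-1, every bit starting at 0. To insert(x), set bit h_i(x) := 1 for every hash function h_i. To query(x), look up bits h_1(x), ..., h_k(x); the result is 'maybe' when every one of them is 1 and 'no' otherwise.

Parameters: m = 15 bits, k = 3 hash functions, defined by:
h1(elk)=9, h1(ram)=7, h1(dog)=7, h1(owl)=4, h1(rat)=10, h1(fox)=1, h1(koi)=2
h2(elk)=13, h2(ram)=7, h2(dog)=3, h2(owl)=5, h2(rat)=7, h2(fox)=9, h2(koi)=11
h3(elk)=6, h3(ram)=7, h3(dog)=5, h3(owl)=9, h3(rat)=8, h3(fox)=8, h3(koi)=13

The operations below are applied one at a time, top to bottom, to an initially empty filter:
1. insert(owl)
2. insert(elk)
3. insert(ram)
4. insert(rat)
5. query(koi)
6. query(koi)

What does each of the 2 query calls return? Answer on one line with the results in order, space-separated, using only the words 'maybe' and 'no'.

Start: bits=000000000000000
Op 1: insert owl -> sets bits 4 5 9 -> bits=000011000100000
Op 2: insert elk -> sets bits 6 9 13 -> bits=000011100100010
Op 3: insert ram -> sets bits 7 -> bits=000011110100010
Op 4: insert rat -> sets bits 7 8 10 -> bits=000011111110010
Op 5: query koi -> checks bit2=0, bit11=0, bit13=1 (has a 0) -> no
Op 6: query koi -> checks bit2=0, bit11=0, bit13=1 (has a 0) -> no
Query results in order: no no

Answer: no no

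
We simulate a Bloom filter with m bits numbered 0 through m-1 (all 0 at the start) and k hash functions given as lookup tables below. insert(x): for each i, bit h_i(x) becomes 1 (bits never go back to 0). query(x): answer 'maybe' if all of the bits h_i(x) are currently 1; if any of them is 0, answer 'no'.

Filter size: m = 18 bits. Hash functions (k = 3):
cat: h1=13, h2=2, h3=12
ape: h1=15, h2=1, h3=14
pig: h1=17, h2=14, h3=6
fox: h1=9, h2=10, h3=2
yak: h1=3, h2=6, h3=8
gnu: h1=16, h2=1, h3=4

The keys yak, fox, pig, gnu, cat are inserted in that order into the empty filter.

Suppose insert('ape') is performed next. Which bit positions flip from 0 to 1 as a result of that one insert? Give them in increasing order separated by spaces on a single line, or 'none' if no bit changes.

Start: bits=000000000000000000
After insert 'yak': sets bits 3 6 8 -> bits=000100101000000000
After insert 'fox': sets bits 2 9 10 -> bits=001100101110000000
After insert 'pig': sets bits 6 14 17 -> bits=001100101110001001
After insert 'gnu': sets bits 1 4 16 -> bits=011110101110001011
After insert 'cat': sets bits 2 12 13 -> bits=011110101110111011
insert 'ape' would touch bits 1 14 15; currently bit1=1, bit14=1, bit15=0
Bits that are 0 among those (would change 0->1): 15

Answer: 15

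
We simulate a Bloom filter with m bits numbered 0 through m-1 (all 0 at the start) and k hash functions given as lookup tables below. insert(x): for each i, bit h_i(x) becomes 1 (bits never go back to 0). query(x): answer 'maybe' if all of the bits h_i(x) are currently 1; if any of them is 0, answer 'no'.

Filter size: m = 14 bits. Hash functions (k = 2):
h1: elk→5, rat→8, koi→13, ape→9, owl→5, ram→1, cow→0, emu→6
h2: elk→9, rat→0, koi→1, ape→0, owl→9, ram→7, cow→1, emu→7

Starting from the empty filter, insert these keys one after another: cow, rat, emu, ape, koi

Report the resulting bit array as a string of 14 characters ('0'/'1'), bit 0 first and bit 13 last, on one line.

Start: bits=00000000000000
After insert 'cow': sets bits 0 1 -> bits=11000000000000
After insert 'rat': sets bits 0 8 -> bits=11000000100000
After insert 'emu': sets bits 6 7 -> bits=11000011100000
After insert 'ape': sets bits 0 9 -> bits=11000011110000
After insert 'koi': sets bits 1 13 -> bits=11000011110001

Answer: 11000011110001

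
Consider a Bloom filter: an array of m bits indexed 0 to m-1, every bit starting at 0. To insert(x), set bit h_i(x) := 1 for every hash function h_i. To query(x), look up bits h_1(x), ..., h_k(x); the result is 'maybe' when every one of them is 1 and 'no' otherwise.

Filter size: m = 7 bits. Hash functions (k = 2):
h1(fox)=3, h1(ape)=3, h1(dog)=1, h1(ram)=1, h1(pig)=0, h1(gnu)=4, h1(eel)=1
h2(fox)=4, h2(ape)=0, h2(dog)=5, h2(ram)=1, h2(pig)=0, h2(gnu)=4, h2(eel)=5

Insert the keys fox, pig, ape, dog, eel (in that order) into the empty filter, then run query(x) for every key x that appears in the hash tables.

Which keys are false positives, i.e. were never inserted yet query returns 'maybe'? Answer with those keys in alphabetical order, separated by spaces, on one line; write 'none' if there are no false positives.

Answer: gnu ram

Derivation:
Start: bits=0000000
After insert 'fox': sets bits 3 4 -> bits=0001100
After insert 'pig': sets bits 0 -> bits=1001100
After insert 'ape': sets bits 0 3 -> bits=1001100
After insert 'dog': sets bits 1 5 -> bits=1101110
After insert 'eel': sets bits 1 5 -> bits=1101110
Not inserted: gnu ram — query each against bits=1101110:
query gnu: checks bit4=1 (all 1) -> maybe => FALSE POSITIVE
query ram: checks bit1=1 (all 1) -> maybe => FALSE POSITIVE
False positives (alphabetical): gnu ram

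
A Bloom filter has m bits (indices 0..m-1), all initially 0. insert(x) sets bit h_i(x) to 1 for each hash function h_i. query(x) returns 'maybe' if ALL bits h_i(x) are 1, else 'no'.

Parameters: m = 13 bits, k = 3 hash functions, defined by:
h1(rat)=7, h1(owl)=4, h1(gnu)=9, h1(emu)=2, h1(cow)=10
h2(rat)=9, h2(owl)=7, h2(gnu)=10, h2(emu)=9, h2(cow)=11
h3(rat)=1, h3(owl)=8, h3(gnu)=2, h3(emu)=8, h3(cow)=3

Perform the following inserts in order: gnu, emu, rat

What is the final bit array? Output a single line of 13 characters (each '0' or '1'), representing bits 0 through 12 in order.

Answer: 0110000111100

Derivation:
Start: bits=0000000000000
After insert 'gnu': sets bits 2 9 10 -> bits=0010000001100
After insert 'emu': sets bits 2 8 9 -> bits=0010000011100
After insert 'rat': sets bits 1 7 9 -> bits=0110000111100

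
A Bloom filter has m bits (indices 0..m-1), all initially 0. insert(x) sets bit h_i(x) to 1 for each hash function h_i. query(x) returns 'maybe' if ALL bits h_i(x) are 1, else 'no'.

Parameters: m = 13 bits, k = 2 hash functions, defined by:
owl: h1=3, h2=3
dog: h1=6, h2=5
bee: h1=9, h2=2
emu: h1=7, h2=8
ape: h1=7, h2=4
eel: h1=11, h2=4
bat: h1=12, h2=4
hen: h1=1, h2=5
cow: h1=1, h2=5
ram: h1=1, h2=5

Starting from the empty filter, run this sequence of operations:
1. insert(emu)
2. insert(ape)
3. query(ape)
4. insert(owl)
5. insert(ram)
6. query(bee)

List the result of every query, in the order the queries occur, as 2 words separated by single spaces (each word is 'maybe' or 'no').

Answer: maybe no

Derivation:
Start: bits=0000000000000
Op 1: insert emu -> sets bits 7 8 -> bits=0000000110000
Op 2: insert ape -> sets bits 4 7 -> bits=0000100110000
Op 3: query ape -> checks bit4=1, bit7=1 (all 1) -> maybe
Op 4: insert owl -> sets bits 3 -> bits=0001100110000
Op 5: insert ram -> sets bits 1 5 -> bits=0101110110000
Op 6: query bee -> checks bit2=0, bit9=0 (has a 0) -> no
Query results in order: maybe no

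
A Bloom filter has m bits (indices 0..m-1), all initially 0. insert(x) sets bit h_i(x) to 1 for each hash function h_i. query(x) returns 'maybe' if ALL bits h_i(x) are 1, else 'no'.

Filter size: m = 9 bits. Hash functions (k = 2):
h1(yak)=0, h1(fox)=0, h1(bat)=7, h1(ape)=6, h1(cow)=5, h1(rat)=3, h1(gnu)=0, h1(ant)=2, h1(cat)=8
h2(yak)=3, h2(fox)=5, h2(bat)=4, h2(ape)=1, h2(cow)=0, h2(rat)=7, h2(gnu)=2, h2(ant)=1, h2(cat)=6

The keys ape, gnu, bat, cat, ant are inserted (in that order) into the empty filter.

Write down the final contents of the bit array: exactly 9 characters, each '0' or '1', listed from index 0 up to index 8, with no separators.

Answer: 111010111

Derivation:
Start: bits=000000000
After insert 'ape': sets bits 1 6 -> bits=010000100
After insert 'gnu': sets bits 0 2 -> bits=111000100
After insert 'bat': sets bits 4 7 -> bits=111010110
After insert 'cat': sets bits 6 8 -> bits=111010111
After insert 'ant': sets bits 1 2 -> bits=111010111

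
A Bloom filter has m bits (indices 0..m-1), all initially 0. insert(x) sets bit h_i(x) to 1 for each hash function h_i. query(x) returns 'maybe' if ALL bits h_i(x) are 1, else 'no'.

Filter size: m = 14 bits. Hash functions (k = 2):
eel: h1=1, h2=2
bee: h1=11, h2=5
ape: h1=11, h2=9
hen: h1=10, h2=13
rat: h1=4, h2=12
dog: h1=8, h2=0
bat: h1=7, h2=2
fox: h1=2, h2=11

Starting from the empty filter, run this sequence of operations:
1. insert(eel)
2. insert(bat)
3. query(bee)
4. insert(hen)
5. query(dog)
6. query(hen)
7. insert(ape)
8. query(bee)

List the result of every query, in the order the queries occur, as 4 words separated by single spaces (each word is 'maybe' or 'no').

Answer: no no maybe no

Derivation:
Start: bits=00000000000000
Op 1: insert eel -> sets bits 1 2 -> bits=01100000000000
Op 2: insert bat -> sets bits 2 7 -> bits=01100001000000
Op 3: query bee -> checks bit5=0, bit11=0 (has a 0) -> no
Op 4: insert hen -> sets bits 10 13 -> bits=01100001001001
Op 5: query dog -> checks bit0=0, bit8=0 (has a 0) -> no
Op 6: query hen -> checks bit10=1, bit13=1 (all 1) -> maybe
Op 7: insert ape -> sets bits 9 11 -> bits=01100001011101
Op 8: query bee -> checks bit5=0, bit11=1 (has a 0) -> no
Query results in order: no no maybe no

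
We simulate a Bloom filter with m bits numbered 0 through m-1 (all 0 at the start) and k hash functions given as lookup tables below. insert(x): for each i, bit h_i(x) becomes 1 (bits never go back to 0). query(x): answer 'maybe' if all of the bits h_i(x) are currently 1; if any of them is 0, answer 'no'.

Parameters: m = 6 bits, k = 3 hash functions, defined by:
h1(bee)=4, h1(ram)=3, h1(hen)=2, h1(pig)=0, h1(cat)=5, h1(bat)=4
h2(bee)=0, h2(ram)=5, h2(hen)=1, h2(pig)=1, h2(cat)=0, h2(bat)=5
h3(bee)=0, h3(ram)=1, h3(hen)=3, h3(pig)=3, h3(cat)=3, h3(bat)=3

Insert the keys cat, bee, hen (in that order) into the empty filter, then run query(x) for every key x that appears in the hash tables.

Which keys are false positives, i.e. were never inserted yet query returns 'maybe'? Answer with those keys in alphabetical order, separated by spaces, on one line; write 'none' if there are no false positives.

Start: bits=000000
After insert 'cat': sets bits 0 3 5 -> bits=100101
After insert 'bee': sets bits 0 4 -> bits=100111
After insert 'hen': sets bits 1 2 3 -> bits=111111
Not inserted: bat pig ram — query each against bits=111111:
query bat: checks bit3=1, bit4=1, bit5=1 (all 1) -> maybe => FALSE POSITIVE
query pig: checks bit0=1, bit1=1, bit3=1 (all 1) -> maybe => FALSE POSITIVE
query ram: checks bit1=1, bit3=1, bit5=1 (all 1) -> maybe => FALSE POSITIVE
False positives (alphabetical): bat pig ram

Answer: bat pig ram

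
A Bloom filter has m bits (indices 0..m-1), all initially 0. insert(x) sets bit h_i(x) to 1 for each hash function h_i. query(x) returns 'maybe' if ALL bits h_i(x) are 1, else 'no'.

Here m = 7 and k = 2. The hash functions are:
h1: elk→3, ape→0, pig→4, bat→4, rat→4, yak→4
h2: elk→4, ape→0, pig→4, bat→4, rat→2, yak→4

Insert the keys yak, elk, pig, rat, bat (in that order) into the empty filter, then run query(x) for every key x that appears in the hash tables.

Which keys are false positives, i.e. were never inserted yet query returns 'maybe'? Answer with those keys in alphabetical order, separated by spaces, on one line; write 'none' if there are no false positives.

Answer: none

Derivation:
Start: bits=0000000
After insert 'yak': sets bits 4 -> bits=0000100
After insert 'elk': sets bits 3 4 -> bits=0001100
After insert 'pig': sets bits 4 -> bits=0001100
After insert 'rat': sets bits 2 4 -> bits=0011100
After insert 'bat': sets bits 4 -> bits=0011100
Not inserted: ape — query each against bits=0011100:
query ape: checks bit0=0 (has a 0) -> no => not a false positive
False positives (alphabetical): none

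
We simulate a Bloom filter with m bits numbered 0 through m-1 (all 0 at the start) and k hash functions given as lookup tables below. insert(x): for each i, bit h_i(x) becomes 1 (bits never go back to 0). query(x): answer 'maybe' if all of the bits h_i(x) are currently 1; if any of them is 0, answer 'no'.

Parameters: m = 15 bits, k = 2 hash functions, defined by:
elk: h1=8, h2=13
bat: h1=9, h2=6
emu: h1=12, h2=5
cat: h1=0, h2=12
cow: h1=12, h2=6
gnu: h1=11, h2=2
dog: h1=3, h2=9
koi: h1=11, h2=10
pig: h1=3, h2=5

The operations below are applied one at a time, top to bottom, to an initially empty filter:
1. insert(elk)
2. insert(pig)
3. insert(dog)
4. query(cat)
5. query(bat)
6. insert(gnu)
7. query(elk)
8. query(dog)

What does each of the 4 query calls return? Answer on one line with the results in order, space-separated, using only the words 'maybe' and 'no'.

Start: bits=000000000000000
Op 1: insert elk -> sets bits 8 13 -> bits=000000001000010
Op 2: insert pig -> sets bits 3 5 -> bits=000101001000010
Op 3: insert dog -> sets bits 3 9 -> bits=000101001100010
Op 4: query cat -> checks bit0=0, bit12=0 (has a 0) -> no
Op 5: query bat -> checks bit6=0, bit9=1 (has a 0) -> no
Op 6: insert gnu -> sets bits 2 11 -> bits=001101001101010
Op 7: query elk -> checks bit8=1, bit13=1 (all 1) -> maybe
Op 8: query dog -> checks bit3=1, bit9=1 (all 1) -> maybe
Query results in order: no no maybe maybe

Answer: no no maybe maybe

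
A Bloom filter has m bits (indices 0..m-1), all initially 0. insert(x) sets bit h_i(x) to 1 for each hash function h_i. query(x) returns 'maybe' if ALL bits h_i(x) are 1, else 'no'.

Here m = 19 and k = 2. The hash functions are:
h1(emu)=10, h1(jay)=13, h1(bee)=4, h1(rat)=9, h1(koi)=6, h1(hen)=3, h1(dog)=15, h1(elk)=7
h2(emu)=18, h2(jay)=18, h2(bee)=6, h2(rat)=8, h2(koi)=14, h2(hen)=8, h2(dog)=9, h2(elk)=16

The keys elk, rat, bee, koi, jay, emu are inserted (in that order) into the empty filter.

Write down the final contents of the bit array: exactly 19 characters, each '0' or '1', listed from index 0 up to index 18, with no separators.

Answer: 0000101111100110101

Derivation:
Start: bits=0000000000000000000
After insert 'elk': sets bits 7 16 -> bits=0000000100000000100
After insert 'rat': sets bits 8 9 -> bits=0000000111000000100
After insert 'bee': sets bits 4 6 -> bits=0000101111000000100
After insert 'koi': sets bits 6 14 -> bits=0000101111000010100
After insert 'jay': sets bits 13 18 -> bits=0000101111000110101
After insert 'emu': sets bits 10 18 -> bits=0000101111100110101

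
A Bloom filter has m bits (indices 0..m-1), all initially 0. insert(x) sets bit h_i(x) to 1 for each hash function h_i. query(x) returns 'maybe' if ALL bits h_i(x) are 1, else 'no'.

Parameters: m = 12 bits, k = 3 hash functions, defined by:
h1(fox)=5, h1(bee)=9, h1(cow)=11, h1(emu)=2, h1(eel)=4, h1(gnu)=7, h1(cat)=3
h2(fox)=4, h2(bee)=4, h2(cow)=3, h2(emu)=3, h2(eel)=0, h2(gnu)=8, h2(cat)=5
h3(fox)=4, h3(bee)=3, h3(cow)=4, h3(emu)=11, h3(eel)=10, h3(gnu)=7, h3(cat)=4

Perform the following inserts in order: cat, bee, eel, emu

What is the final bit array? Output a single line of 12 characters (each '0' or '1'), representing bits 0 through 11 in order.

Answer: 101111000111

Derivation:
Start: bits=000000000000
After insert 'cat': sets bits 3 4 5 -> bits=000111000000
After insert 'bee': sets bits 3 4 9 -> bits=000111000100
After insert 'eel': sets bits 0 4 10 -> bits=100111000110
After insert 'emu': sets bits 2 3 11 -> bits=101111000111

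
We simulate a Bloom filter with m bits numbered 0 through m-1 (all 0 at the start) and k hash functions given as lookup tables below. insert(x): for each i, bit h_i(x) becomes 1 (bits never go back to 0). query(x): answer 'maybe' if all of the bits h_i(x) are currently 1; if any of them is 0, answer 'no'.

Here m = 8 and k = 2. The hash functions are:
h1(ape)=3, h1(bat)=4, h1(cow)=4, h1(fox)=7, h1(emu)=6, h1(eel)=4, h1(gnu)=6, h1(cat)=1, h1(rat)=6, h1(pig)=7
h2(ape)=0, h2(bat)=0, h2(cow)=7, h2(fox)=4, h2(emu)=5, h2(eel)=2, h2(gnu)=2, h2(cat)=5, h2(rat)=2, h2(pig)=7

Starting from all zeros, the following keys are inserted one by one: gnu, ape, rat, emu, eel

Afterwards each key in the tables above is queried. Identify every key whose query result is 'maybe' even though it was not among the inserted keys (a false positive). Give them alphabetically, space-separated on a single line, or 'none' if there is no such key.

Start: bits=00000000
After insert 'gnu': sets bits 2 6 -> bits=00100010
After insert 'ape': sets bits 0 3 -> bits=10110010
After insert 'rat': sets bits 2 6 -> bits=10110010
After insert 'emu': sets bits 5 6 -> bits=10110110
After insert 'eel': sets bits 2 4 -> bits=10111110
Not inserted: bat cat cow fox pig — query each against bits=10111110:
query bat: checks bit0=1, bit4=1 (all 1) -> maybe => FALSE POSITIVE
query cat: checks bit1=0, bit5=1 (has a 0) -> no => not a false positive
query cow: checks bit4=1, bit7=0 (has a 0) -> no => not a false positive
query fox: checks bit4=1, bit7=0 (has a 0) -> no => not a false positive
query pig: checks bit7=0 (has a 0) -> no => not a false positive
False positives (alphabetical): bat

Answer: bat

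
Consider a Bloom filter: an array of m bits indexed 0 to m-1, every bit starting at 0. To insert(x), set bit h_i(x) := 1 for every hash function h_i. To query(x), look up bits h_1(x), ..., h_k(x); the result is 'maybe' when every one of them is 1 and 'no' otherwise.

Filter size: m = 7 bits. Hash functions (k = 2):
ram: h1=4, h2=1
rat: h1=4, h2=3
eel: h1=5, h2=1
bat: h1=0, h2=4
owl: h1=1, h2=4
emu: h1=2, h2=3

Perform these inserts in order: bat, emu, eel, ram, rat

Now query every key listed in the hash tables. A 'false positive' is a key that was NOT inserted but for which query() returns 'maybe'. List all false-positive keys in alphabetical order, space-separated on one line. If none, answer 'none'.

Answer: owl

Derivation:
Start: bits=0000000
After insert 'bat': sets bits 0 4 -> bits=1000100
After insert 'emu': sets bits 2 3 -> bits=1011100
After insert 'eel': sets bits 1 5 -> bits=1111110
After insert 'ram': sets bits 1 4 -> bits=1111110
After insert 'rat': sets bits 3 4 -> bits=1111110
Not inserted: owl — query each against bits=1111110:
query owl: checks bit1=1, bit4=1 (all 1) -> maybe => FALSE POSITIVE
False positives (alphabetical): owl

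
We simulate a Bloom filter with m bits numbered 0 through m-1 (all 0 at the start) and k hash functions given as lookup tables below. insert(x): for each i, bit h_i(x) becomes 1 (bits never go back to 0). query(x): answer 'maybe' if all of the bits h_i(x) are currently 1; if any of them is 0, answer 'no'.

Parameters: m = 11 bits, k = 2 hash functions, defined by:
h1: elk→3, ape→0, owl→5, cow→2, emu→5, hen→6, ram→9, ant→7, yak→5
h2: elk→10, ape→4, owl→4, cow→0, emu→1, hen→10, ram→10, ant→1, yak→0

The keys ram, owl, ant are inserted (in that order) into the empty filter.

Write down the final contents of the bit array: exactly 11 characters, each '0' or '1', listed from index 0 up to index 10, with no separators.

Answer: 01001101011

Derivation:
Start: bits=00000000000
After insert 'ram': sets bits 9 10 -> bits=00000000011
After insert 'owl': sets bits 4 5 -> bits=00001100011
After insert 'ant': sets bits 1 7 -> bits=01001101011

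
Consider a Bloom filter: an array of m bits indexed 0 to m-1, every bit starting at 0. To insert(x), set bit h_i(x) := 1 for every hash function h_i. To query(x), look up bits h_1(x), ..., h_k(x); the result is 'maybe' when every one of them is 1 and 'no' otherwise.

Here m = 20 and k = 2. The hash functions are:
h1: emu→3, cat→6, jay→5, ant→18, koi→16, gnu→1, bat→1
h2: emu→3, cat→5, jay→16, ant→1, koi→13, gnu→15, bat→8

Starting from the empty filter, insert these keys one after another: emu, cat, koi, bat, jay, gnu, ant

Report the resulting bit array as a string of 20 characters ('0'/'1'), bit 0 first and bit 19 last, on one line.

Answer: 01010110100001011010

Derivation:
Start: bits=00000000000000000000
After insert 'emu': sets bits 3 -> bits=00010000000000000000
After insert 'cat': sets bits 5 6 -> bits=00010110000000000000
After insert 'koi': sets bits 13 16 -> bits=00010110000001001000
After insert 'bat': sets bits 1 8 -> bits=01010110100001001000
After insert 'jay': sets bits 5 16 -> bits=01010110100001001000
After insert 'gnu': sets bits 1 15 -> bits=01010110100001011000
After insert 'ant': sets bits 1 18 -> bits=01010110100001011010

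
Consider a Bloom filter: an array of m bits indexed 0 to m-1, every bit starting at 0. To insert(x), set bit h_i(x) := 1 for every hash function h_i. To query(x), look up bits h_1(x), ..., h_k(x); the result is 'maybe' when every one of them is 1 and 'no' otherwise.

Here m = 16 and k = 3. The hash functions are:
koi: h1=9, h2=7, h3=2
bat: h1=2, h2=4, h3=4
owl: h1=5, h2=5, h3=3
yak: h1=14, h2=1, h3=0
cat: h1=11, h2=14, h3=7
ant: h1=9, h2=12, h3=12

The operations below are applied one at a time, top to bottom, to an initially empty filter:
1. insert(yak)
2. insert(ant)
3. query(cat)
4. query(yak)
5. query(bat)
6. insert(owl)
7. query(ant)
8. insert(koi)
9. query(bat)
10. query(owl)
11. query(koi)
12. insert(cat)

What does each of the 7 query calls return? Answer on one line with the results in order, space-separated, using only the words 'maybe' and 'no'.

Start: bits=0000000000000000
Op 1: insert yak -> sets bits 0 1 14 -> bits=1100000000000010
Op 2: insert ant -> sets bits 9 12 -> bits=1100000001001010
Op 3: query cat -> checks bit7=0, bit11=0, bit14=1 (has a 0) -> no
Op 4: query yak -> checks bit0=1, bit1=1, bit14=1 (all 1) -> maybe
Op 5: query bat -> checks bit2=0, bit4=0 (has a 0) -> no
Op 6: insert owl -> sets bits 3 5 -> bits=1101010001001010
Op 7: query ant -> checks bit9=1, bit12=1 (all 1) -> maybe
Op 8: insert koi -> sets bits 2 7 9 -> bits=1111010101001010
Op 9: query bat -> checks bit2=1, bit4=0 (has a 0) -> no
Op 10: query owl -> checks bit3=1, bit5=1 (all 1) -> maybe
Op 11: query koi -> checks bit2=1, bit7=1, bit9=1 (all 1) -> maybe
Op 12: insert cat -> sets bits 7 11 14 -> bits=1111010101011010
Query results in order: no maybe no maybe no maybe maybe

Answer: no maybe no maybe no maybe maybe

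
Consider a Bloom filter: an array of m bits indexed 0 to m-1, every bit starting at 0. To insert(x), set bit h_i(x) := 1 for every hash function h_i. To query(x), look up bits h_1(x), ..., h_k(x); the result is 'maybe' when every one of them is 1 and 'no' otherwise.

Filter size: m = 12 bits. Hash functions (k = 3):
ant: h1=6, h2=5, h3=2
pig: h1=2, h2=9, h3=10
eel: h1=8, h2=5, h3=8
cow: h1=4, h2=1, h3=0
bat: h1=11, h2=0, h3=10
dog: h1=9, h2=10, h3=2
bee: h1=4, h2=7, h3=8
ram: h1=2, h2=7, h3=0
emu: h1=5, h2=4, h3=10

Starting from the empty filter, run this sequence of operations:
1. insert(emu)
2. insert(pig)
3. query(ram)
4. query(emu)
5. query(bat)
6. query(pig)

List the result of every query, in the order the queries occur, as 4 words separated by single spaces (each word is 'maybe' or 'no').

Start: bits=000000000000
Op 1: insert emu -> sets bits 4 5 10 -> bits=000011000010
Op 2: insert pig -> sets bits 2 9 10 -> bits=001011000110
Op 3: query ram -> checks bit0=0, bit2=1, bit7=0 (has a 0) -> no
Op 4: query emu -> checks bit4=1, bit5=1, bit10=1 (all 1) -> maybe
Op 5: query bat -> checks bit0=0, bit10=1, bit11=0 (has a 0) -> no
Op 6: query pig -> checks bit2=1, bit9=1, bit10=1 (all 1) -> maybe
Query results in order: no maybe no maybe

Answer: no maybe no maybe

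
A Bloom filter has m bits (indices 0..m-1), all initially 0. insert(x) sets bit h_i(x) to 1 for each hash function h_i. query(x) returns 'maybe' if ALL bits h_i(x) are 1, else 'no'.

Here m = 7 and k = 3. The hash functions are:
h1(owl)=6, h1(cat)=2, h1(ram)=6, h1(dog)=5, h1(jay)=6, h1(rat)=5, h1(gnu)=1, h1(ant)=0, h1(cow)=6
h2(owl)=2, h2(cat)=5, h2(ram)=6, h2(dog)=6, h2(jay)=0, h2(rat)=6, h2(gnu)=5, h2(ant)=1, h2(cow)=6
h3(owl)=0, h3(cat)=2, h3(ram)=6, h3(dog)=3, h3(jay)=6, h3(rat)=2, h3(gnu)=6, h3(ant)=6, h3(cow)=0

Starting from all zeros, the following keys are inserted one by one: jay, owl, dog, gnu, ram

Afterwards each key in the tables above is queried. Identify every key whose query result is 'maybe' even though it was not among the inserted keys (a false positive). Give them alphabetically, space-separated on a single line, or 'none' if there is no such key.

Start: bits=0000000
After insert 'jay': sets bits 0 6 -> bits=1000001
After insert 'owl': sets bits 0 2 6 -> bits=1010001
After insert 'dog': sets bits 3 5 6 -> bits=1011011
After insert 'gnu': sets bits 1 5 6 -> bits=1111011
After insert 'ram': sets bits 6 -> bits=1111011
Not inserted: ant cat cow rat — query each against bits=1111011:
query ant: checks bit0=1, bit1=1, bit6=1 (all 1) -> maybe => FALSE POSITIVE
query cat: checks bit2=1, bit5=1 (all 1) -> maybe => FALSE POSITIVE
query cow: checks bit0=1, bit6=1 (all 1) -> maybe => FALSE POSITIVE
query rat: checks bit2=1, bit5=1, bit6=1 (all 1) -> maybe => FALSE POSITIVE
False positives (alphabetical): ant cat cow rat

Answer: ant cat cow rat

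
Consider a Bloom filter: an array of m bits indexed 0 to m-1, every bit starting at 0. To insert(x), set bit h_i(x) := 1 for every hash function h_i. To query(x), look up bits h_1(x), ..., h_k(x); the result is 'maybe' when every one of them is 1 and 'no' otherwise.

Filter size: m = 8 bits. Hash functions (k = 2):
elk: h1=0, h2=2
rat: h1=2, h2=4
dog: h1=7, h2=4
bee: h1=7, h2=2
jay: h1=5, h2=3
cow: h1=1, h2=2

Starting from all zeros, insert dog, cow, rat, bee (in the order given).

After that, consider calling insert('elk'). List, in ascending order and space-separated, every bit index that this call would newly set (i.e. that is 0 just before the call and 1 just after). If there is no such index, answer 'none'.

Answer: 0

Derivation:
Start: bits=00000000
After insert 'dog': sets bits 4 7 -> bits=00001001
After insert 'cow': sets bits 1 2 -> bits=01101001
After insert 'rat': sets bits 2 4 -> bits=01101001
After insert 'bee': sets bits 2 7 -> bits=01101001
insert 'elk' would touch bits 0 2; currently bit0=0, bit2=1
Bits that are 0 among those (would change 0->1): 0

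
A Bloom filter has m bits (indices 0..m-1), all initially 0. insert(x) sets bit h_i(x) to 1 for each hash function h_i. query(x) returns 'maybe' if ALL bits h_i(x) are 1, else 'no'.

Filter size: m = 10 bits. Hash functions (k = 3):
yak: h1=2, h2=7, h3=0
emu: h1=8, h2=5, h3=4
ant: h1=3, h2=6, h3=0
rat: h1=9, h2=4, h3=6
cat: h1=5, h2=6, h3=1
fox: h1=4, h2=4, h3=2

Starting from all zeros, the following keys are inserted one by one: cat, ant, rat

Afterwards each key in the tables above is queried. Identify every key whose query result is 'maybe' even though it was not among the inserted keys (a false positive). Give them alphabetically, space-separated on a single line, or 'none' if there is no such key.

Answer: none

Derivation:
Start: bits=0000000000
After insert 'cat': sets bits 1 5 6 -> bits=0100011000
After insert 'ant': sets bits 0 3 6 -> bits=1101011000
After insert 'rat': sets bits 4 6 9 -> bits=1101111001
Not inserted: emu fox yak — query each against bits=1101111001:
query emu: checks bit4=1, bit5=1, bit8=0 (has a 0) -> no => not a false positive
query fox: checks bit2=0, bit4=1 (has a 0) -> no => not a false positive
query yak: checks bit0=1, bit2=0, bit7=0 (has a 0) -> no => not a false positive
False positives (alphabetical): none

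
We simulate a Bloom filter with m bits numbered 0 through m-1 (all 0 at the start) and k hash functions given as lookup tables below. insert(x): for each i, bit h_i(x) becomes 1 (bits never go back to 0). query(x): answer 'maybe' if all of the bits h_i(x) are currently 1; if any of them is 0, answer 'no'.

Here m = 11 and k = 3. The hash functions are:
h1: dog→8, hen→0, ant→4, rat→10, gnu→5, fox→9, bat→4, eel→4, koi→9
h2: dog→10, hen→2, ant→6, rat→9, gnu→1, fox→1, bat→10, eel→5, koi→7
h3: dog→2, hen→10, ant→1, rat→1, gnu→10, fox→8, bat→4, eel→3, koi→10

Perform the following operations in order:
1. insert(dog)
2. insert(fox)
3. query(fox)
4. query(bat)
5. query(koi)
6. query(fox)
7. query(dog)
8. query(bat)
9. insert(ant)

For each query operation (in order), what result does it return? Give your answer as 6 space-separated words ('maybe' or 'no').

Start: bits=00000000000
Op 1: insert dog -> sets bits 2 8 10 -> bits=00100000101
Op 2: insert fox -> sets bits 1 8 9 -> bits=01100000111
Op 3: query fox -> checks bit1=1, bit8=1, bit9=1 (all 1) -> maybe
Op 4: query bat -> checks bit4=0, bit10=1 (has a 0) -> no
Op 5: query koi -> checks bit7=0, bit9=1, bit10=1 (has a 0) -> no
Op 6: query fox -> checks bit1=1, bit8=1, bit9=1 (all 1) -> maybe
Op 7: query dog -> checks bit2=1, bit8=1, bit10=1 (all 1) -> maybe
Op 8: query bat -> checks bit4=0, bit10=1 (has a 0) -> no
Op 9: insert ant -> sets bits 1 4 6 -> bits=01101010111
Query results in order: maybe no no maybe maybe no

Answer: maybe no no maybe maybe no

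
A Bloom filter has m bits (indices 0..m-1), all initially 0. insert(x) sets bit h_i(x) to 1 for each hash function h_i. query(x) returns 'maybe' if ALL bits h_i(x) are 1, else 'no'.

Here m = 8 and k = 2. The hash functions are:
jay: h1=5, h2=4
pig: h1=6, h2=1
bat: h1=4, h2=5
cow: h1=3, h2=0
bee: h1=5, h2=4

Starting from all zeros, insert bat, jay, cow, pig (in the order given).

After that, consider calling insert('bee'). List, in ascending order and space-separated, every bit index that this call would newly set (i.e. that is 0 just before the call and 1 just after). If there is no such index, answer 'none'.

Answer: none

Derivation:
Start: bits=00000000
After insert 'bat': sets bits 4 5 -> bits=00001100
After insert 'jay': sets bits 4 5 -> bits=00001100
After insert 'cow': sets bits 0 3 -> bits=10011100
After insert 'pig': sets bits 1 6 -> bits=11011110
insert 'bee' would touch bits 4 5; currently bit4=1, bit5=1
Bits that are 0 among those (would change 0->1): none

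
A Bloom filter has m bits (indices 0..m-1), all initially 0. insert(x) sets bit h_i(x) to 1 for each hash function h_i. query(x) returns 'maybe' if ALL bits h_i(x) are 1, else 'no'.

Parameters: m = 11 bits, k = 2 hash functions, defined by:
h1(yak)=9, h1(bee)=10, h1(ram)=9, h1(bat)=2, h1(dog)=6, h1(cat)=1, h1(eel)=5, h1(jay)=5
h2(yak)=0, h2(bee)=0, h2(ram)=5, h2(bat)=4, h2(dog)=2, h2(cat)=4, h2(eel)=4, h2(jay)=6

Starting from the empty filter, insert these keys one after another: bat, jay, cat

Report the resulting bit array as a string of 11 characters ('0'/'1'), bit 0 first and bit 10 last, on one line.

Start: bits=00000000000
After insert 'bat': sets bits 2 4 -> bits=00101000000
After insert 'jay': sets bits 5 6 -> bits=00101110000
After insert 'cat': sets bits 1 4 -> bits=01101110000

Answer: 01101110000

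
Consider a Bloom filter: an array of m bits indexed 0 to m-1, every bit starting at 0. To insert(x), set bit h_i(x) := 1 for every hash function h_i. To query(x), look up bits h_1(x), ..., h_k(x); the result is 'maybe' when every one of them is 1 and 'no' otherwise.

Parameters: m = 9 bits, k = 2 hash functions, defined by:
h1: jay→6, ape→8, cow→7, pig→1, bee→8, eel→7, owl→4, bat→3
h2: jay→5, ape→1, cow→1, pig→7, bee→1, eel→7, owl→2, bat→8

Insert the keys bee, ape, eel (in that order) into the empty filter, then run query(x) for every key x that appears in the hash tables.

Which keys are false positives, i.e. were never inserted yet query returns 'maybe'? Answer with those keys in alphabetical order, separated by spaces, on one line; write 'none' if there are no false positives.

Start: bits=000000000
After insert 'bee': sets bits 1 8 -> bits=010000001
After insert 'ape': sets bits 1 8 -> bits=010000001
After insert 'eel': sets bits 7 -> bits=010000011
Not inserted: bat cow jay owl pig — query each against bits=010000011:
query bat: checks bit3=0, bit8=1 (has a 0) -> no => not a false positive
query cow: checks bit1=1, bit7=1 (all 1) -> maybe => FALSE POSITIVE
query jay: checks bit5=0, bit6=0 (has a 0) -> no => not a false positive
query owl: checks bit2=0, bit4=0 (has a 0) -> no => not a false positive
query pig: checks bit1=1, bit7=1 (all 1) -> maybe => FALSE POSITIVE
False positives (alphabetical): cow pig

Answer: cow pig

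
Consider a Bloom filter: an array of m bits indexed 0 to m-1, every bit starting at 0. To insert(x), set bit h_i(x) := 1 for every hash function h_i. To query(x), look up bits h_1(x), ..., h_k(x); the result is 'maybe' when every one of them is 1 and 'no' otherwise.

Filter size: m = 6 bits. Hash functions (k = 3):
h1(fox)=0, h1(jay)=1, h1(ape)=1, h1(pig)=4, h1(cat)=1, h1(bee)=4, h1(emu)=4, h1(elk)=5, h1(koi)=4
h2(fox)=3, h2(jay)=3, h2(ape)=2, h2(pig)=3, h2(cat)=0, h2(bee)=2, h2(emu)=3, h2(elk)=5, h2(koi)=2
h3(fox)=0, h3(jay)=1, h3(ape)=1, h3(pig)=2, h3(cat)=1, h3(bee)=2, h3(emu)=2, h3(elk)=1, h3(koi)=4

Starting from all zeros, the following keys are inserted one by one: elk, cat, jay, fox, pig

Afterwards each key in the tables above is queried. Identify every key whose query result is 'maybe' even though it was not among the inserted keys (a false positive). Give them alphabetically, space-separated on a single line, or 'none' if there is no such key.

Start: bits=000000
After insert 'elk': sets bits 1 5 -> bits=010001
After insert 'cat': sets bits 0 1 -> bits=110001
After insert 'jay': sets bits 1 3 -> bits=110101
After insert 'fox': sets bits 0 3 -> bits=110101
After insert 'pig': sets bits 2 3 4 -> bits=111111
Not inserted: ape bee emu koi — query each against bits=111111:
query ape: checks bit1=1, bit2=1 (all 1) -> maybe => FALSE POSITIVE
query bee: checks bit2=1, bit4=1 (all 1) -> maybe => FALSE POSITIVE
query emu: checks bit2=1, bit3=1, bit4=1 (all 1) -> maybe => FALSE POSITIVE
query koi: checks bit2=1, bit4=1 (all 1) -> maybe => FALSE POSITIVE
False positives (alphabetical): ape bee emu koi

Answer: ape bee emu koi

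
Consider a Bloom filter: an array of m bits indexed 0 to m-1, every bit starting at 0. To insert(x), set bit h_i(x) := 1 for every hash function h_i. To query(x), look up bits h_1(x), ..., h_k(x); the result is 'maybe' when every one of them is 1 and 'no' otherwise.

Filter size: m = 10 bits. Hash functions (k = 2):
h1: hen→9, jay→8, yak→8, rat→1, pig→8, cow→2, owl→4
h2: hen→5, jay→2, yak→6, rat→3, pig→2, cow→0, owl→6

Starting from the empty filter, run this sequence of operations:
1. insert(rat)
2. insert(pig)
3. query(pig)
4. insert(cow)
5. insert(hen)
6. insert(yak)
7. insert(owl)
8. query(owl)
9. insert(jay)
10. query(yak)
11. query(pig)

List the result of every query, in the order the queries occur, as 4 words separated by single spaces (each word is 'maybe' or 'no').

Answer: maybe maybe maybe maybe

Derivation:
Start: bits=0000000000
Op 1: insert rat -> sets bits 1 3 -> bits=0101000000
Op 2: insert pig -> sets bits 2 8 -> bits=0111000010
Op 3: query pig -> checks bit2=1, bit8=1 (all 1) -> maybe
Op 4: insert cow -> sets bits 0 2 -> bits=1111000010
Op 5: insert hen -> sets bits 5 9 -> bits=1111010011
Op 6: insert yak -> sets bits 6 8 -> bits=1111011011
Op 7: insert owl -> sets bits 4 6 -> bits=1111111011
Op 8: query owl -> checks bit4=1, bit6=1 (all 1) -> maybe
Op 9: insert jay -> sets bits 2 8 -> bits=1111111011
Op 10: query yak -> checks bit6=1, bit8=1 (all 1) -> maybe
Op 11: query pig -> checks bit2=1, bit8=1 (all 1) -> maybe
Query results in order: maybe maybe maybe maybe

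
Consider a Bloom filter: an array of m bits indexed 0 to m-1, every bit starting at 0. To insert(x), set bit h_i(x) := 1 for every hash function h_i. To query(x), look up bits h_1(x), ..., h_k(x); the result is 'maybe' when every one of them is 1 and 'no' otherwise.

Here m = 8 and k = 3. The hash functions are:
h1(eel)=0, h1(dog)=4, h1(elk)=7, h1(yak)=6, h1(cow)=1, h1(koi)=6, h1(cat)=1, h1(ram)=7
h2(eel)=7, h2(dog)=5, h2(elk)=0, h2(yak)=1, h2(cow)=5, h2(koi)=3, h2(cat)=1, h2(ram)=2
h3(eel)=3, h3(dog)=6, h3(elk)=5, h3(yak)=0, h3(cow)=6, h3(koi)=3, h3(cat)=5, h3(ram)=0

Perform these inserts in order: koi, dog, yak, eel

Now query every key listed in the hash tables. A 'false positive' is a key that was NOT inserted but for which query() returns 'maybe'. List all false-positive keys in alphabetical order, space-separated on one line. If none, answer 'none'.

Start: bits=00000000
After insert 'koi': sets bits 3 6 -> bits=00010010
After insert 'dog': sets bits 4 5 6 -> bits=00011110
After insert 'yak': sets bits 0 1 6 -> bits=11011110
After insert 'eel': sets bits 0 3 7 -> bits=11011111
Not inserted: cat cow elk ram — query each against bits=11011111:
query cat: checks bit1=1, bit5=1 (all 1) -> maybe => FALSE POSITIVE
query cow: checks bit1=1, bit5=1, bit6=1 (all 1) -> maybe => FALSE POSITIVE
query elk: checks bit0=1, bit5=1, bit7=1 (all 1) -> maybe => FALSE POSITIVE
query ram: checks bit0=1, bit2=0, bit7=1 (has a 0) -> no => not a false positive
False positives (alphabetical): cat cow elk

Answer: cat cow elk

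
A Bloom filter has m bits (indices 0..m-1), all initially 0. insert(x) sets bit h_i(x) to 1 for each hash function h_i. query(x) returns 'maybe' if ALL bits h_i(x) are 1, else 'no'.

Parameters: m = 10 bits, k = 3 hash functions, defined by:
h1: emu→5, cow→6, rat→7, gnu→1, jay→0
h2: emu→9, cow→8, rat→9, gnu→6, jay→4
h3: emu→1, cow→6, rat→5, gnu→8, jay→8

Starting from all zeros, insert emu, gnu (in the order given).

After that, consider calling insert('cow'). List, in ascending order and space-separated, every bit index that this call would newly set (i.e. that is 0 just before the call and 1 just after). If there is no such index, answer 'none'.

Answer: none

Derivation:
Start: bits=0000000000
After insert 'emu': sets bits 1 5 9 -> bits=0100010001
After insert 'gnu': sets bits 1 6 8 -> bits=0100011011
insert 'cow' would touch bits 6 8; currently bit6=1, bit8=1
Bits that are 0 among those (would change 0->1): none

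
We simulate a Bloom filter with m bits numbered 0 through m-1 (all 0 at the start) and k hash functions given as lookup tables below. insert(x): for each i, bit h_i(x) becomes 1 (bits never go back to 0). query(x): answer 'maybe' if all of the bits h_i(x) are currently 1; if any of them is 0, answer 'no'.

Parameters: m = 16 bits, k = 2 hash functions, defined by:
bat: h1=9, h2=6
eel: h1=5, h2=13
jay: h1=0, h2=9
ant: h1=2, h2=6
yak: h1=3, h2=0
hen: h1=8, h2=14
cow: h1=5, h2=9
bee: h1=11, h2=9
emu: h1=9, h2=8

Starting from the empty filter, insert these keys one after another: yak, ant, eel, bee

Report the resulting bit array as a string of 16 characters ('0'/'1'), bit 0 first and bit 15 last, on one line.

Answer: 1011011001010100

Derivation:
Start: bits=0000000000000000
After insert 'yak': sets bits 0 3 -> bits=1001000000000000
After insert 'ant': sets bits 2 6 -> bits=1011001000000000
After insert 'eel': sets bits 5 13 -> bits=1011011000000100
After insert 'bee': sets bits 9 11 -> bits=1011011001010100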